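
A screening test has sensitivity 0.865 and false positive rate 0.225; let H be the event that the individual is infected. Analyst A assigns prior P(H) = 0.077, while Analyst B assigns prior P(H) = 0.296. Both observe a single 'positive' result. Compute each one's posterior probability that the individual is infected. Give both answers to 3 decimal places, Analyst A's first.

P('+'|H) = 0.865, P('+'|¬H) = 0.225.
Analyst A: numerator 0.865·0.077 = 0.066605; evidence = 0.066605+0.225·0.923 = 0.27428; posterior = 0.243.
Analyst B: numerator 0.865·0.296 = 0.25604; evidence = 0.25604+0.225·0.704 = 0.41444; posterior = 0.618.

Analyst A: 0.243; Analyst B: 0.618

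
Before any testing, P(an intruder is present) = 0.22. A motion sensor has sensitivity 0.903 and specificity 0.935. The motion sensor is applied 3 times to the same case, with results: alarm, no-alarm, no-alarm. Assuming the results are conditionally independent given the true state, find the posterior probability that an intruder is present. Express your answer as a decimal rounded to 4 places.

Let H be the event that an intruder is present; start with P(H) = 0.22. P('alarm'|H) = 0.903, P('alarm'|¬H) = 0.065.
Update on result 1 ('alarm'): P(H) ← 0.903·0.2200 / (0.903·0.2200 + 0.065·0.7800) = 0.19866/0.24936 = 0.7967.
Update on result 2 ('no-alarm'): P(H) ← 0.097·0.7967 / (0.097·0.7967 + 0.935·0.2033) = 0.077278/0.26738 = 0.2890.
Update on result 3 ('no-alarm'): P(H) ← 0.097·0.2890 / (0.097·0.2890 + 0.935·0.7110) = 0.028035/0.69280 = 0.0405.

Posterior P(H) ≈ 0.0405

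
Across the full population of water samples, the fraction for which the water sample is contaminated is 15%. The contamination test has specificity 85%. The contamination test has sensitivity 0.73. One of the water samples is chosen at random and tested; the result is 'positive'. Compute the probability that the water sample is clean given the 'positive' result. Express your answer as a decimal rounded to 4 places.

Let H be the event that the water sample is contaminated. P(H) = 0.15, so P(¬H) = 0.85. With E the 'positive' result, P(E|H) = 0.73 and P(E|¬H) = 0.15.
P(E) = 0.73·0.15 + 0.15·0.85 = 0.10950 + 0.12750 = 0.23700.
By Bayes' theorem, P(H|E) = 0.10950 / 0.23700 = 0.4620. Hence P(¬H|E) = 1 − 0.4620 = 0.5380.

P(¬H | E) ≈ 0.5380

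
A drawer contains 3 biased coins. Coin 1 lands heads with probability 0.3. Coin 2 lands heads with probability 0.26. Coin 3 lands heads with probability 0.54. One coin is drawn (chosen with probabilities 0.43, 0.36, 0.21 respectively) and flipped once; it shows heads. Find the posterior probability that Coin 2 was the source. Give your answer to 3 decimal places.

Posterior probability ≈ 0.279

Tabulate prior·likelihood by source: [1] prior 0.43, lik 0.3, product 0.1290; [2] prior 0.36, lik 0.26, product 0.09360; [3] prior 0.21, lik 0.54, product 0.1134.
Normalizing constant = 0.33600; the posterior for Coin 2 is its product over the sum, 0.09360/0.33600 = 0.279.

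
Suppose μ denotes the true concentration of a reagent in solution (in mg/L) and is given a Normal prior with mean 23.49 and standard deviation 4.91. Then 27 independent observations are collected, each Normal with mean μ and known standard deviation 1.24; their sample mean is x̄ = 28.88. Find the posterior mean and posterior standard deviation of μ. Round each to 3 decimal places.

Posterior mean ≈ 28.867; posterior SD ≈ 0.238

Prior precision 1/τ₀² = 1/4.91² = 0.0414798; data precision n/σ² = 27/1.24² = 17.5598.
Posterior precision = 0.0414798 + 17.5598 = 17.6013, giving posterior SD = 1/√17.6013 = 0.238.
Posterior mean = (0.0414798·23.49 + 17.5598·28.88) / 17.6013 = 28.867.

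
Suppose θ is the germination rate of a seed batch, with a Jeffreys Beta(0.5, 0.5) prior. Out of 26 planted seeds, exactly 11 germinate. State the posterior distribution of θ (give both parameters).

Posterior: Beta(11.5, 15.5)

The binomial likelihood is conjugate to the Beta prior: with 11 successes and 15 failures, the posterior is Beta(0.5+11, 0.5+15) = Beta(11.5, 15.5).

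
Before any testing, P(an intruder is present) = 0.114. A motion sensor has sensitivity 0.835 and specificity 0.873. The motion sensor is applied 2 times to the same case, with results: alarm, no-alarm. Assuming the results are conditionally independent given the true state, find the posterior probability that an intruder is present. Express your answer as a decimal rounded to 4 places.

Posterior P(H) ≈ 0.1378

With H the event that an intruder is present, the joint likelihood of the observed sequence is P(data|H) = 0.835·0.165 = 0.13778 and P(data|¬H) = 0.127·0.873 = 0.11087.
Bayes: P(H|data) = 0.114·0.13778 / (0.114·0.13778 + 0.886·0.11087) = 0.015706/0.11394 = 0.1378.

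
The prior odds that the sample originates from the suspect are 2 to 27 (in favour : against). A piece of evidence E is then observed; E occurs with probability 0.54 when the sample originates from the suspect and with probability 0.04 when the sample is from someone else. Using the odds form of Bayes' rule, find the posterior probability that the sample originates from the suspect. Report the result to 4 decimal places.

Prior odds = 2/27 = 0.074074. In log-odds, ln(0.074074) = -2.6027.
Add log likelihood ratio: ln(13.500) = 2.6027.
Posterior log-odds = 0, so posterior odds = exp(0) = 1.0000. Converting, P(H|E) = 1.0000/2.0000 = 0.5000.

Posterior probability ≈ 0.5000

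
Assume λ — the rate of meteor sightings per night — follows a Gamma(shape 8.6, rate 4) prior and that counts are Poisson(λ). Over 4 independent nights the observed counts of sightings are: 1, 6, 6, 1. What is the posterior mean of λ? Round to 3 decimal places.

Total count ∑xᵢ = 14 over n = 4 nights.
Gamma is conjugate to the Poisson likelihood: posterior is Gamma(shape = 8.6+14 = 22.6, rate = 4+4 = 8).
E[λ | data] = 22.6/8 = 2.825.

Posterior mean ≈ 2.825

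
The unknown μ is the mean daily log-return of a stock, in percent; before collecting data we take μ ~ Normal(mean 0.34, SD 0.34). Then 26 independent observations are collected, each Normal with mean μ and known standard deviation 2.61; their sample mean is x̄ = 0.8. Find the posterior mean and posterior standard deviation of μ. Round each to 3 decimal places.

Posterior mean ≈ 0.481; posterior SD ≈ 0.283

With known σ, the Normal prior is conjugate. Weight on the data is w = (n/σ²)/(n/σ² + 1/τ₀²) = 3.81674/(3.81674+8.65052) = 0.30614.
Posterior mean = w·x̄ + (1−w)·μ₀ = 0.30614·0.8 + 0.69386·0.34 = 0.481. Posterior variance = 1/(3.81674+8.65052) = 0.0802101, so SD = 0.283.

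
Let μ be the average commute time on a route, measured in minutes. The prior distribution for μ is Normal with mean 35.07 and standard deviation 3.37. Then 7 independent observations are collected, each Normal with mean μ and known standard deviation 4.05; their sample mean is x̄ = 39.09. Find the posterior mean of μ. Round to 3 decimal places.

Posterior mean ≈ 38.402

Prior precision 1/τ₀² = 1/3.37² = 0.0880522; data precision n/σ² = 7/4.05² = 0.426764.
Posterior precision = 0.0880522 + 0.426764 = 0.514816.
Posterior mean = (0.0880522·35.07 + 0.426764·39.09) / 0.514816 = 38.402.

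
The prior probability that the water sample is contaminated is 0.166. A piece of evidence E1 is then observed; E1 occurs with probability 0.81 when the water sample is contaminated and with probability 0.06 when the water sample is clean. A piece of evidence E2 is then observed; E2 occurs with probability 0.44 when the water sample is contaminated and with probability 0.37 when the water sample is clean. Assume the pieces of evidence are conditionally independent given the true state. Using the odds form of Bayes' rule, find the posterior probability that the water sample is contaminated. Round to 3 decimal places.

Posterior probability ≈ 0.762

Prior odds = 0.166/(1−0.166) = 0.19904. In log-odds, ln(0.19904) = -1.6142.
Add log likelihood ratios: ln(13.500) + ln(1.1892) = 2.7760.
Posterior log-odds = 1.1617, so posterior odds = exp(1.1617) = 3.1954. Converting, P(H|E) = 3.1954/4.1954 = 0.762.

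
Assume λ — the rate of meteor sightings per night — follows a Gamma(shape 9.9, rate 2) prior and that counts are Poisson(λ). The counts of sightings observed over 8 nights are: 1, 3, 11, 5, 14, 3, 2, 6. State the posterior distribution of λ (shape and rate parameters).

The Poisson likelihood adds the total count to the shape and the number of exposure periods to the rate. Here ∑xᵢ = 45 and n = 8, so shape 9.9→54.9 and rate 2→10.

Posterior: Gamma(shape=54.9, rate=10)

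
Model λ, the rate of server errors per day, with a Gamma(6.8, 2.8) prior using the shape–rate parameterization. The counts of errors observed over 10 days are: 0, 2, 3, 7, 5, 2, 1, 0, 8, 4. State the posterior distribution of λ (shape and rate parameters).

Posterior: Gamma(shape=38.8, rate=12.8)

The Poisson likelihood adds the total count to the shape and the number of exposure periods to the rate. Here ∑xᵢ = 32 and n = 10, so shape 6.8→38.8 and rate 2.8→12.8.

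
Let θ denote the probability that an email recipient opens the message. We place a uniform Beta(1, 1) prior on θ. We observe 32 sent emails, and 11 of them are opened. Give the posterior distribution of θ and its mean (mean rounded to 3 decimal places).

Posterior: Beta(12, 22); mean ≈ 0.353

Observing 11 successes and 21 failures updates Beta(1, 1) by adding the success and failure counts to the two shape parameters: α = 1+11 = 12, β = 1+21 = 22.
Posterior mean = α/(α+β) = 12/34 = 0.353.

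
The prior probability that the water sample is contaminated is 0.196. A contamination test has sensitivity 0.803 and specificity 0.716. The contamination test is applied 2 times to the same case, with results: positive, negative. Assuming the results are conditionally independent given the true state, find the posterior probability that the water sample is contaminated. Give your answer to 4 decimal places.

Let H be the event that the water sample is contaminated; start with P(H) = 0.196. P('positive'|H) = 0.803, P('positive'|¬H) = 0.284.
Update on result 1 ('positive'): P(H) ← 0.803·0.1960 / (0.803·0.1960 + 0.284·0.8040) = 0.15739/0.38572 = 0.4080.
Update on result 2 ('negative'): P(H) ← 0.197·0.4080 / (0.197·0.4080 + 0.716·0.5920) = 0.080382/0.50423 = 0.1594.

Posterior P(H) ≈ 0.1594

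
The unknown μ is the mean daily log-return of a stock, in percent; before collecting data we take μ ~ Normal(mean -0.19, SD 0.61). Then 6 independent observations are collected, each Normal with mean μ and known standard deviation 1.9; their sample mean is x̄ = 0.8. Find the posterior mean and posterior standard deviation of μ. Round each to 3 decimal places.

Posterior mean ≈ 0.188; posterior SD ≈ 0.479

Prior precision 1/τ₀² = 1/0.61² = 2.68745; data precision n/σ² = 6/1.9² = 1.66205.
Posterior precision = 2.68745 + 1.66205 = 4.34950, giving posterior SD = 1/√4.34950 = 0.479.
Posterior mean = (2.68745·-0.19 + 1.66205·0.8) / 4.34950 = 0.188.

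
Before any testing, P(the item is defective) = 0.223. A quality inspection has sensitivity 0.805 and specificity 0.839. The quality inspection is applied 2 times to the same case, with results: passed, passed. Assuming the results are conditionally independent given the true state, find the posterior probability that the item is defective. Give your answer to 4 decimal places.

Posterior P(H) ≈ 0.0153

With H the event that the item is defective, the joint likelihood of the observed sequence is P(data|H) = 0.195·0.195 = 0.038025 and P(data|¬H) = 0.839·0.839 = 0.70392.
Bayes: P(H|data) = 0.223·0.038025 / (0.223·0.038025 + 0.777·0.70392) = 0.0084796/0.55543 = 0.0153.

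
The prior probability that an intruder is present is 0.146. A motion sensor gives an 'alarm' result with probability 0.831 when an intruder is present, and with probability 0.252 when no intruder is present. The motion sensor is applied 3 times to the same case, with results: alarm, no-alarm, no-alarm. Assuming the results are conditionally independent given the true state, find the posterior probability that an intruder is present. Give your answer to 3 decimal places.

With H the event that an intruder is present, the joint likelihood of the observed sequence is P(data|H) = 0.831·0.169·0.169 = 0.023734 and P(data|¬H) = 0.252·0.748·0.748 = 0.14100.
Bayes: P(H|data) = 0.146·0.023734 / (0.146·0.023734 + 0.854·0.14100) = 0.0034652/0.12387 = 0.0280.

Posterior P(H) ≈ 0.028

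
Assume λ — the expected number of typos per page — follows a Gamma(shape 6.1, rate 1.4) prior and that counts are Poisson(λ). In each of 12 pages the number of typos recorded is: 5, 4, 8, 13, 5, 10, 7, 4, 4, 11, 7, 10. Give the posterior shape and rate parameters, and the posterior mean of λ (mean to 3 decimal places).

Posterior: Gamma(shape=94.1, rate=13.4); mean ≈ 7.022

Total count ∑xᵢ = 88 over n = 12 pages.
Gamma is conjugate to the Poisson likelihood: posterior is Gamma(shape = 6.1+88 = 94.1, rate = 1.4+12 = 13.4).
E[λ | data] = 94.1/13.4 = 7.022.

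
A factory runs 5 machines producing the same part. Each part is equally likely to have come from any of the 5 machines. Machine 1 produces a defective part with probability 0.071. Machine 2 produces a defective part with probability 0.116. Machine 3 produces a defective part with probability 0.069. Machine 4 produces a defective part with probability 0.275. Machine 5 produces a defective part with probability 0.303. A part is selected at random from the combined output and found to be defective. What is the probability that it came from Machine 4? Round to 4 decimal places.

Posterior probability ≈ 0.3297

P(defective|M1) = 0.071; P(defective|M2) = 0.116; P(defective|M3) = 0.069; P(defective|M4) = 0.275; P(defective|M5) = 0.303.
Prior × likelihood for each source: 0.2·0.071=0.01420, 0.2·0.116=0.02320, 0.2·0.069=0.01380, 0.2·0.275=0.05500, 0.2·0.303=0.06060. Summing gives P(defective) = 0.16680.
P(Machine 4 | defective) = 0.05500 / 0.16680 = 0.3297.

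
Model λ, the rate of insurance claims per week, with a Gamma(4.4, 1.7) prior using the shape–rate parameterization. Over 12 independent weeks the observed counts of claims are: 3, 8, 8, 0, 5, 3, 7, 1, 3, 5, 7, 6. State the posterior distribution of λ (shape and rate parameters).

The Poisson likelihood adds the total count to the shape and the number of exposure periods to the rate. Here ∑xᵢ = 56 and n = 12, so shape 4.4→60.4 and rate 1.7→13.7.

Posterior: Gamma(shape=60.4, rate=13.7)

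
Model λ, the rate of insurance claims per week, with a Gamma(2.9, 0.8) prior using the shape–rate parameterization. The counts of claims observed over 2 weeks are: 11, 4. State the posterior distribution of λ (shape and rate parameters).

The Poisson likelihood adds the total count to the shape and the number of exposure periods to the rate. Here ∑xᵢ = 15 and n = 2, so shape 2.9→17.9 and rate 0.8→2.8.

Posterior: Gamma(shape=17.9, rate=2.8)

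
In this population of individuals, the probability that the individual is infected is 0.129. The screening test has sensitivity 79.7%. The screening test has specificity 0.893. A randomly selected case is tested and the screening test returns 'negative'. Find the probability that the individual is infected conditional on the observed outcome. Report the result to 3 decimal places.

Let H be the event that the individual is infected. P(H) = 0.129, so P(¬H) = 0.871. With E the 'negative' result, P(E|H) = 0.203 and P(E|¬H) = 0.893.
P(E) = 0.203·0.129 + 0.893·0.871 = 0.026187 + 0.77780 = 0.80399.
By Bayes' theorem, P(H|E) = 0.026187 / 0.80399 = 0.033.

P(H | E) ≈ 0.033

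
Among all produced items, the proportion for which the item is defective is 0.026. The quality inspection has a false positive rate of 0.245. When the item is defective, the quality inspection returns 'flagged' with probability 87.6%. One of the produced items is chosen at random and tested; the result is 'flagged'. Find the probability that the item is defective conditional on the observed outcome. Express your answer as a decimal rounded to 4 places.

P(H | E) ≈ 0.0871

Write H for 'the item is defective'. Prior odds H:¬H = 0.026/0.974 = 0.026694. For the 'flagged' outcome, the likelihood ratio is 0.876/0.245 = 3.5755.
Posterior odds = 0.026694 × 3.5755 = 0.095445, so P(H|E) = 0.095445/(1+0.095445) = 0.0871.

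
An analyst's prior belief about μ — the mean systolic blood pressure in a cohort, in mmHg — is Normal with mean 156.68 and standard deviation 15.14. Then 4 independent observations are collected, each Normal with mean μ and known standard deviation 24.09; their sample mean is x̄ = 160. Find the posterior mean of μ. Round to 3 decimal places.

Posterior mean ≈ 158.713

Prior precision 1/τ₀² = 1/15.14² = 0.00436263; data precision n/σ² = 4/24.09² = 0.00689265.
Posterior precision = 0.00436263 + 0.00689265 = 0.0112553.
Posterior mean = (0.00436263·156.68 + 0.00689265·160) / 0.0112553 = 158.713.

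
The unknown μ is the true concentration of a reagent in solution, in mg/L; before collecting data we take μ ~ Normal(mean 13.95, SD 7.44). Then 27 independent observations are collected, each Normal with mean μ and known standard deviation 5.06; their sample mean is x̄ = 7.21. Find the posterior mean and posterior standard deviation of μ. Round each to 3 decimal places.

Posterior mean ≈ 7.324; posterior SD ≈ 0.966

Prior precision 1/τ₀² = 1/7.44² = 0.0180657; data precision n/σ² = 27/5.06² = 1.05454.
Posterior precision = 0.0180657 + 1.05454 = 1.07260, giving posterior SD = 1/√1.07260 = 0.966.
Posterior mean = (0.0180657·13.95 + 1.05454·7.21) / 1.07260 = 7.324.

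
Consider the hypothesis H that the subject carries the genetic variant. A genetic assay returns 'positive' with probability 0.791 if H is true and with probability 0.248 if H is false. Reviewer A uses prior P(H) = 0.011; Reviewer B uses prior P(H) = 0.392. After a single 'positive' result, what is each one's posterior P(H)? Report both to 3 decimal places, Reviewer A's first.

P('+'|H) = 0.791, P('+'|¬H) = 0.248.
Reviewer A: numerator 0.791·0.011 = 0.0087010; evidence = 0.0087010+0.248·0.989 = 0.25397; posterior = 0.034.
Reviewer B: numerator 0.791·0.392 = 0.31007; evidence = 0.31007+0.248·0.608 = 0.46086; posterior = 0.673.

Reviewer A: 0.034; Reviewer B: 0.673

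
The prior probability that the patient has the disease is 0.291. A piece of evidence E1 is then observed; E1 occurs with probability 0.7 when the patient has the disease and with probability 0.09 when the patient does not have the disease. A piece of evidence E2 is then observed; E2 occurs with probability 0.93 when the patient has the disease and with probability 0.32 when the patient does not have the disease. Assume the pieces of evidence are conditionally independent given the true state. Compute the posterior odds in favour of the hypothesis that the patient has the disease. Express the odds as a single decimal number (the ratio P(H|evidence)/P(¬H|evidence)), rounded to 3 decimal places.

Prior odds = 0.291/(1−0.291) = 0.41044.
Likelihood ratio for E1 = 0.7/0.09 = 7.7778.
Likelihood ratio for E2 = 0.93/0.32 = 2.9062.
Posterior odds = prior odds × LR₁ × LR₂ = 9.2776.

Posterior odds ≈ 9.278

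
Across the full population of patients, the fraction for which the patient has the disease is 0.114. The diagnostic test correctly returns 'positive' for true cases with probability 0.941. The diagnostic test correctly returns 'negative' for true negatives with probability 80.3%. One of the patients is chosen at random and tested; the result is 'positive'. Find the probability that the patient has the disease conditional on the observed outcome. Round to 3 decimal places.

Write H for 'the patient has the disease'. Prior odds H:¬H = 0.114/0.886 = 0.12867. For the 'positive' outcome, the likelihood ratio is 0.941/0.197 = 4.7766.
Posterior odds = 0.12867 × 4.7766 = 0.61460, so P(H|E) = 0.61460/(1+0.61460) = 0.381.

P(H | E) ≈ 0.381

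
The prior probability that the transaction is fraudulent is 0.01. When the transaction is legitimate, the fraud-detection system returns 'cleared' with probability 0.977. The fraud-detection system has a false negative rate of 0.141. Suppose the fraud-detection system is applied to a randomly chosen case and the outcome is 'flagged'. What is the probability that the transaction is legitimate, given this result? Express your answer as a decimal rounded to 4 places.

P(¬H | E) ≈ 0.7261

Write H for 'the transaction is fraudulent'. Prior odds H:¬H = 0.01/0.99 = 0.010101. For the 'flagged' outcome, the likelihood ratio is 0.859/0.023 = 37.348.
Posterior odds = 0.010101 × 37.348 = 0.37725, so P(H|E) = 0.37725/(1+0.37725) = 0.2739. Then P(¬H|E) = 1 − 0.2739 = 0.7261.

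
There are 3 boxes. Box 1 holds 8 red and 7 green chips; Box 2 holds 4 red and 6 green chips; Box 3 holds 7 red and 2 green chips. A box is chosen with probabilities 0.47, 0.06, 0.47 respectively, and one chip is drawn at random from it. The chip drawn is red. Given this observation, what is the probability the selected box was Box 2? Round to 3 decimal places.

P(red|Box 1) = 0.5333; P(red|Box 2) = 0.4; P(red|Box 3) = 0.7778.
Prior × likelihood for each source: 0.47·0.5333=0.2507, 0.06·0.4=0.02400, 0.47·0.7778=0.3656. Summing gives P(red) = 0.64022.
P(Box 2 | red) = 0.02400 / 0.64022 = 0.037.

Posterior probability ≈ 0.037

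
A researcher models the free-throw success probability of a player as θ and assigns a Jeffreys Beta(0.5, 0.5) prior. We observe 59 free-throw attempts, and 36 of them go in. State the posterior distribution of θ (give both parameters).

Posterior: Beta(36.5, 23.5)

Observing 36 successes and 23 failures updates Beta(0.5, 0.5) by adding the success and failure counts to the two shape parameters: α = 0.5+36 = 36.5, β = 0.5+23 = 23.5.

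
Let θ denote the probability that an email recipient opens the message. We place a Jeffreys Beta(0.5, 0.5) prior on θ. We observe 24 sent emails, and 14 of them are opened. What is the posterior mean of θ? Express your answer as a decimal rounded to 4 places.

Posterior mean ≈ 0.5800

The binomial likelihood is conjugate to the Beta prior: with 14 successes and 10 failures, the posterior is Beta(0.5+14, 0.5+10) = Beta(14.5, 10.5).
Posterior mean = α/(α+β) = 14.5/25 = 0.5800.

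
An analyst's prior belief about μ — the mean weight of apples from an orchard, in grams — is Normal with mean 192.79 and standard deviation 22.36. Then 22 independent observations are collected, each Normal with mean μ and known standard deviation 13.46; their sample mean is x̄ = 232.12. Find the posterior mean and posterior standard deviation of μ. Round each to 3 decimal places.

With known σ, the Normal prior is conjugate. Weight on the data is w = (n/σ²)/(n/σ² + 1/τ₀²) = 0.121432/(0.121432+0.00200012) = 0.98380.
Posterior mean = w·x̄ + (1−w)·μ₀ = 0.98380·232.12 + 0.016204·192.79 = 231.483. Posterior variance = 1/(0.121432+0.00200012) = 8.10163, so SD = 2.846.

Posterior mean ≈ 231.483; posterior SD ≈ 2.846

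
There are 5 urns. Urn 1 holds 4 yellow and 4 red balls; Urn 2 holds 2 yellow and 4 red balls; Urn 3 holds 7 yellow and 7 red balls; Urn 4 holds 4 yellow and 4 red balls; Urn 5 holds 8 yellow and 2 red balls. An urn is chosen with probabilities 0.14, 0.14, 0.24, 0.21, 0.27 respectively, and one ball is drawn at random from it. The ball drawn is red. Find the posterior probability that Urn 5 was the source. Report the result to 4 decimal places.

Tabulate prior·likelihood by source: [1] prior 0.14, lik 0.5, product 0.07000; [2] prior 0.14, lik 0.6667, product 0.09333; [3] prior 0.24, lik 0.5, product 0.1200; [4] prior 0.21, lik 0.5, product 0.1050; [5] prior 0.27, lik 0.2, product 0.05400.
Normalizing constant = 0.44233; the posterior for Urn 5 is its product over the sum, 0.05400/0.44233 = 0.1221.

Posterior probability ≈ 0.1221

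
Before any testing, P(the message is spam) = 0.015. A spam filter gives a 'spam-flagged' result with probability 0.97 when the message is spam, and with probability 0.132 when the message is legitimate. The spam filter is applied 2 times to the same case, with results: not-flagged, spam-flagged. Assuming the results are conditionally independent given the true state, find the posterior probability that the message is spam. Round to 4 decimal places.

Posterior P(H) ≈ 0.0039

Let H be the event that the message is spam; start with P(H) = 0.015. P('spam-flagged'|H) = 0.97, P('spam-flagged'|¬H) = 0.132.
Update on result 1 ('not-flagged'): P(H) ← 0.03·0.0150 / (0.03·0.0150 + 0.868·0.9850) = 0.00045000/0.85543 = 0.0005.
Update on result 2 ('spam-flagged'): P(H) ← 0.97·0.0005 / (0.97·0.0005 + 0.132·0.9995) = 0.00051027/0.13244 = 0.0039.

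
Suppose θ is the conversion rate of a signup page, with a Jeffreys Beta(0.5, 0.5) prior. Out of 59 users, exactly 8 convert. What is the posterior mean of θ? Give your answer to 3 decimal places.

Observing 8 successes and 51 failures updates Beta(0.5, 0.5) by adding the success and failure counts to the two shape parameters: α = 0.5+8 = 8.5, β = 0.5+51 = 51.5.
Posterior mean = α/(α+β) = 8.5/60 = 0.142.

Posterior mean ≈ 0.142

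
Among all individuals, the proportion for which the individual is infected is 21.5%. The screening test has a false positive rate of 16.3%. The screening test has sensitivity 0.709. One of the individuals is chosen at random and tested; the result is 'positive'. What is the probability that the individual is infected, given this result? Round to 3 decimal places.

Write H for 'the individual is infected'. Prior odds H:¬H = 0.215/0.785 = 0.27389. For the 'positive' outcome, the likelihood ratio is 0.709/0.163 = 4.3497.
Posterior odds = 0.27389 × 4.3497 = 1.1913, so P(H|E) = 1.1913/(1+1.1913) = 0.544.

P(H | E) ≈ 0.544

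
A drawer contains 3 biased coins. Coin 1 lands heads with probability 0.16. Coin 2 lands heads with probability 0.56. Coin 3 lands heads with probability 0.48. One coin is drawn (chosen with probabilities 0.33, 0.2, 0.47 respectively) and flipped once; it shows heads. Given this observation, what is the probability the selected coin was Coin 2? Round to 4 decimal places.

Posterior probability ≈ 0.2869

P(heads|C1) = 0.16; P(heads|C2) = 0.56; P(heads|C3) = 0.48.
Prior × likelihood for each source: 0.33·0.16=0.05280, 0.2·0.56=0.1120, 0.47·0.48=0.2256. Summing gives P(heads) = 0.39040.
P(Coin 2 | heads) = 0.1120 / 0.39040 = 0.2869.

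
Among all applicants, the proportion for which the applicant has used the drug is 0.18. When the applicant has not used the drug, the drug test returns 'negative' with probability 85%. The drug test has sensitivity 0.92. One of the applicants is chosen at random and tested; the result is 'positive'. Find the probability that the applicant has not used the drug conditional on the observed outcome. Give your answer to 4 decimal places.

Write H for 'the applicant has used the drug'. Prior odds H:¬H = 0.18/0.82 = 0.21951. For the 'positive' outcome, the likelihood ratio is 0.92/0.15 = 6.1333.
Posterior odds = 0.21951 × 6.1333 = 1.3463, so P(H|E) = 1.3463/(1+1.3463) = 0.5738. Then P(¬H|E) = 1 − 0.5738 = 0.4262.

P(¬H | E) ≈ 0.4262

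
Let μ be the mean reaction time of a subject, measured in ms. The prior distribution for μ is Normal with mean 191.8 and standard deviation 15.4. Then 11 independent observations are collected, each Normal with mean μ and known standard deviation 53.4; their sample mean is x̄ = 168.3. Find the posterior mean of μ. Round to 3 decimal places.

With known σ, the Normal prior is conjugate. Weight on the data is w = (n/σ²)/(n/σ² + 1/τ₀²) = 0.00385754/(0.00385754+0.00421656) = 0.47777.
Posterior mean = w·x̄ + (1−w)·μ₀ = 0.47777·168.3 + 0.52223·191.8 = 180.572.

Posterior mean ≈ 180.572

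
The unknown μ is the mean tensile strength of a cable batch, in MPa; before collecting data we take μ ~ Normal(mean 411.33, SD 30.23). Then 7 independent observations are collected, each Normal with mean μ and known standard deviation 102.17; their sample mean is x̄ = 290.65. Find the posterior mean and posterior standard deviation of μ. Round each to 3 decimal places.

Posterior mean ≈ 365.476; posterior SD ≈ 23.804

Prior precision 1/τ₀² = 1/30.23² = 0.00109427; data precision n/σ² = 7/102.17² = 0.00067058.
Posterior precision = 0.00109427 + 0.00067058 = 0.00176485, giving posterior SD = 1/√0.00176485 = 23.804.
Posterior mean = (0.00109427·411.33 + 0.00067058·290.65) / 0.00176485 = 365.476.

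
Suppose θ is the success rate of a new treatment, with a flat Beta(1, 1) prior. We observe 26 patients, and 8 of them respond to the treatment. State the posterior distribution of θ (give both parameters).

Posterior: Beta(9, 19)

The binomial likelihood is conjugate to the Beta prior: with 8 successes and 18 failures, the posterior is Beta(1+8, 1+18) = Beta(9, 19).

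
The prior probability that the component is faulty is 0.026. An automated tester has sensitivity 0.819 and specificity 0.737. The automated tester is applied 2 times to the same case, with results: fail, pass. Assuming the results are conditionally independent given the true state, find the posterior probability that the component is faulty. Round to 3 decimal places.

Let H be the event that the component is faulty; start with P(H) = 0.026. P('fail'|H) = 0.819, P('fail'|¬H) = 0.263.
Update on result 1 ('fail'): P(H) ← 0.819·0.0260 / (0.819·0.0260 + 0.263·0.9740) = 0.021294/0.27746 = 0.0767.
Update on result 2 ('pass'): P(H) ← 0.181·0.0767 / (0.181·0.0767 + 0.737·0.9233) = 0.013891/0.69433 = 0.0200.

Posterior P(H) ≈ 0.020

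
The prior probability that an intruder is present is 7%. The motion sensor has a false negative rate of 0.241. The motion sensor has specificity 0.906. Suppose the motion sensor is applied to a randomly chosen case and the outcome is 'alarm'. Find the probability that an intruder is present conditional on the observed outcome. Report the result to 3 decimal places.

P(H | E) ≈ 0.378

Write H for 'an intruder is present'. Prior odds H:¬H = 0.07/0.93 = 0.075269. For the 'alarm' outcome, the likelihood ratio is 0.759/0.094 = 8.0745.
Posterior odds = 0.075269 × 8.0745 = 0.60776, so P(H|E) = 0.60776/(1+0.60776) = 0.378.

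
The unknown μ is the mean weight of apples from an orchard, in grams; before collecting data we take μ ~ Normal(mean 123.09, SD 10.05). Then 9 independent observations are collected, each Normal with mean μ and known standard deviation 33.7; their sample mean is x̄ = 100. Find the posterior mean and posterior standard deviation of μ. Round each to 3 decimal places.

Posterior mean ≈ 112.825; posterior SD ≈ 7.490

Prior precision 1/τ₀² = 1/10.05² = 0.00990075; data precision n/σ² = 9/33.7² = 0.00792470.
Posterior precision = 0.00990075 + 0.00792470 = 0.0178254, giving posterior SD = 1/√0.0178254 = 7.490.
Posterior mean = (0.00990075·123.09 + 0.00792470·100) / 0.0178254 = 112.825.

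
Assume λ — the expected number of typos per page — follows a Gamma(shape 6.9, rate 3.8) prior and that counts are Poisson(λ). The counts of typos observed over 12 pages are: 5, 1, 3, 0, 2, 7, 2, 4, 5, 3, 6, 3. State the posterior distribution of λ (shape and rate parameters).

The Poisson likelihood adds the total count to the shape and the number of exposure periods to the rate. Here ∑xᵢ = 41 and n = 12, so shape 6.9→47.9 and rate 3.8→15.8.

Posterior: Gamma(shape=47.9, rate=15.8)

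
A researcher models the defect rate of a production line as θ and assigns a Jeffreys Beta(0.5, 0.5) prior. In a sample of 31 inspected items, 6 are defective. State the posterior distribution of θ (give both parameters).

Posterior: Beta(6.5, 25.5)

The binomial likelihood is conjugate to the Beta prior: with 6 successes and 25 failures, the posterior is Beta(0.5+6, 0.5+25) = Beta(6.5, 25.5).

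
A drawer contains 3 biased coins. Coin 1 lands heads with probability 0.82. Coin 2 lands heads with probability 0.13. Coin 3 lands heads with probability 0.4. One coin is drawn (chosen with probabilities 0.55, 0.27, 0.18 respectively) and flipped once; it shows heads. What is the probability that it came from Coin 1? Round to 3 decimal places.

Tabulate prior·likelihood by source: [1] prior 0.55, lik 0.82, product 0.4510; [2] prior 0.27, lik 0.13, product 0.03510; [3] prior 0.18, lik 0.4, product 0.07200.
Normalizing constant = 0.55810; the posterior for Coin 1 is its product over the sum, 0.4510/0.55810 = 0.808.

Posterior probability ≈ 0.808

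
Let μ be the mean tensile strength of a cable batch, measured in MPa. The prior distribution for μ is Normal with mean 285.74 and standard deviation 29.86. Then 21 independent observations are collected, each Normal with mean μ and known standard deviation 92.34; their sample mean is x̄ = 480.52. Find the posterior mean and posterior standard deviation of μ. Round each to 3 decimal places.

Prior precision 1/τ₀² = 1/29.86² = 0.00112155; data precision n/σ² = 21/92.34² = 0.00246286.
Posterior precision = 0.00112155 + 0.00246286 = 0.00358441, giving posterior SD = 1/√0.00358441 = 16.703.
Posterior mean = (0.00112155·285.74 + 0.00246286·480.52) / 0.00358441 = 419.574.

Posterior mean ≈ 419.574; posterior SD ≈ 16.703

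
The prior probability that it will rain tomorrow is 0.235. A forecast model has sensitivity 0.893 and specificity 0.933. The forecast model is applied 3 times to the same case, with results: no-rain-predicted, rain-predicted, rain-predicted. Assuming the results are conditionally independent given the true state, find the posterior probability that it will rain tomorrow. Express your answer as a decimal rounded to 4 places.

With H the event that it will rain tomorrow, the joint likelihood of the observed sequence is P(data|H) = 0.107·0.893·0.893 = 0.085327 and P(data|¬H) = 0.933·0.067·0.067 = 0.0041882.
Bayes: P(H|data) = 0.235·0.085327 / (0.235·0.085327 + 0.765·0.0041882) = 0.020052/0.023256 = 0.8622.

Posterior P(H) ≈ 0.8622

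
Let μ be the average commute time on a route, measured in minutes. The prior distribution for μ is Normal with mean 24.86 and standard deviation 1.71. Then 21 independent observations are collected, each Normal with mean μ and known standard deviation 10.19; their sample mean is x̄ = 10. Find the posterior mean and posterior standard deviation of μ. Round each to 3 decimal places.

With known σ, the Normal prior is conjugate. Weight on the data is w = (n/σ²)/(n/σ² + 1/τ₀²) = 0.202242/(0.202242+0.341986) = 0.37161.
Posterior mean = w·x̄ + (1−w)·μ₀ = 0.37161·10 + 0.62839·24.86 = 19.338. Posterior variance = 1/(0.202242+0.341986) = 1.83747, so SD = 1.356.

Posterior mean ≈ 19.338; posterior SD ≈ 1.356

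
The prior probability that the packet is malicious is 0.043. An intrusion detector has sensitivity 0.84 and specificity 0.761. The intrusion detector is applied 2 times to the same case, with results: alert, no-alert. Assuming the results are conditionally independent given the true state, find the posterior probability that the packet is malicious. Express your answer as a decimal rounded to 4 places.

With H the event that the packet is malicious, the joint likelihood of the observed sequence is P(data|H) = 0.84·0.16 = 0.13440 and P(data|¬H) = 0.239·0.761 = 0.18188.
Bayes: P(H|data) = 0.043·0.13440 / (0.043·0.13440 + 0.957·0.18188) = 0.0057792/0.17984 = 0.0321.

Posterior P(H) ≈ 0.0321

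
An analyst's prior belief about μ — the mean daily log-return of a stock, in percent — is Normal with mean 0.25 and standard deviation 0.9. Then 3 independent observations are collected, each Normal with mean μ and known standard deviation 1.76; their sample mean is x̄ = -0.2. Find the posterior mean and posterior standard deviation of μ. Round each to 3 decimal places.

Posterior mean ≈ 0.052; posterior SD ≈ 0.674

Prior precision 1/τ₀² = 1/0.9² = 1.23457; data precision n/σ² = 3/1.76² = 0.968492.
Posterior precision = 1.23457 + 0.968492 = 2.20306, giving posterior SD = 1/√2.20306 = 0.674.
Posterior mean = (1.23457·0.25 + 0.968492·-0.2) / 2.20306 = 0.052.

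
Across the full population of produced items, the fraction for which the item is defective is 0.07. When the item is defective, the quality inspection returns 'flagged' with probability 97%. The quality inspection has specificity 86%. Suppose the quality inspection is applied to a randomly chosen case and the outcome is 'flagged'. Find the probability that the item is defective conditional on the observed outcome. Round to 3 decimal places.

P(H | E) ≈ 0.343

Let H be the event that the item is defective. P(H) = 0.07, so P(¬H) = 0.93. With E the 'flagged' result, P(E|H) = 0.97 and P(E|¬H) = 0.14.
P(E) = 0.97·0.07 + 0.14·0.93 = 0.067900 + 0.13020 = 0.19810.
By Bayes' theorem, P(H|E) = 0.067900 / 0.19810 = 0.343.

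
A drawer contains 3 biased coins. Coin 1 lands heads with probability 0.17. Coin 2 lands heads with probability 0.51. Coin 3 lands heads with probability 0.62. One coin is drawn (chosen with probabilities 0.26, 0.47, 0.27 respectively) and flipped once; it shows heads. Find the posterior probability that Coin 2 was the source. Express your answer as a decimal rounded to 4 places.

Tabulate prior·likelihood by source: [1] prior 0.26, lik 0.17, product 0.04420; [2] prior 0.47, lik 0.51, product 0.2397; [3] prior 0.27, lik 0.62, product 0.1674.
Normalizing constant = 0.45130; the posterior for Coin 2 is its product over the sum, 0.2397/0.45130 = 0.5311.

Posterior probability ≈ 0.5311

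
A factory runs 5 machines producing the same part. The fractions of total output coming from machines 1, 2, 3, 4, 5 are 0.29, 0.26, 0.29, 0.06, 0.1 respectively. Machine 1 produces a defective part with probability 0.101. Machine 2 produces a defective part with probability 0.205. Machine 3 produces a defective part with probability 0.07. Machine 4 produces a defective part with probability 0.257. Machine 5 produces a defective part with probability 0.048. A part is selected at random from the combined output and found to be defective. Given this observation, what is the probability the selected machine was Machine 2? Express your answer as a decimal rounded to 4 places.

Tabulate prior·likelihood by source: [1] prior 0.29, lik 0.101, product 0.02929; [2] prior 0.26, lik 0.205, product 0.05330; [3] prior 0.29, lik 0.07, product 0.02030; [4] prior 0.06, lik 0.257, product 0.01542; [5] prior 0.1, lik 0.048, product 0.004800.
Normalizing constant = 0.12311; the posterior for Machine 2 is its product over the sum, 0.05330/0.12311 = 0.4329.

Posterior probability ≈ 0.4329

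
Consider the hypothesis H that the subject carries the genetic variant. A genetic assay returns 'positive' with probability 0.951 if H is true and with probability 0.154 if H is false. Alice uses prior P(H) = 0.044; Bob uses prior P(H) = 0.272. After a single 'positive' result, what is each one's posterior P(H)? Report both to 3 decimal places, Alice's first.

P('+'|H) = 0.951, P('+'|¬H) = 0.154.
Alice: numerator 0.951·0.044 = 0.041844; evidence = 0.041844+0.154·0.956 = 0.18907; posterior = 0.221.
Bob: numerator 0.951·0.272 = 0.25867; evidence = 0.25867+0.154·0.728 = 0.37078; posterior = 0.698.

Alice: 0.221; Bob: 0.698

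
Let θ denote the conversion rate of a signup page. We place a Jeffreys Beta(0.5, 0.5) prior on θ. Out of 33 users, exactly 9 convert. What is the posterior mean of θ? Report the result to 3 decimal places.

Posterior mean ≈ 0.279

Observing 9 successes and 24 failures updates Beta(0.5, 0.5) by adding the success and failure counts to the two shape parameters: α = 0.5+9 = 9.5, β = 0.5+24 = 24.5.
Posterior mean = α/(α+β) = 9.5/34 = 0.279.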